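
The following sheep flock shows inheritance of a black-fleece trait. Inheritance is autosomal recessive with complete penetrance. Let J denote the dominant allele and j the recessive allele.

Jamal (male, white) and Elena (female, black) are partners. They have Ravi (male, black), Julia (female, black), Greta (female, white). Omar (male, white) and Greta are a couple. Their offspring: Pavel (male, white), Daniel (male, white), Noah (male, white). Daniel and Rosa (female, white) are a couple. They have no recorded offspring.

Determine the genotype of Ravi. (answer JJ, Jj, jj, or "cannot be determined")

Ravi is black, so Ravi is jj.

jj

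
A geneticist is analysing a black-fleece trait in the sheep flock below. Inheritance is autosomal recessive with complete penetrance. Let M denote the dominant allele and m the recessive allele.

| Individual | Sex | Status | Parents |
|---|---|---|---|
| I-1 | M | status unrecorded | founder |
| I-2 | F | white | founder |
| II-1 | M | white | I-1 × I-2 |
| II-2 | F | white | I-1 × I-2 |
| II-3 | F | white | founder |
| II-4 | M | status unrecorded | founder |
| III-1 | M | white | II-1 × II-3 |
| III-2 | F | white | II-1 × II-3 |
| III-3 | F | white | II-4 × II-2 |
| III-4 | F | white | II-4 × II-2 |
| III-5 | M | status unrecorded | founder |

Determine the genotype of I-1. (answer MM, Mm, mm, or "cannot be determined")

cannot be determined

I-1's phenotype is unrecorded, and no parent or child forces a single allele at both positions; consistent genotype assignments exist with I-1 as MM or Mm or mm.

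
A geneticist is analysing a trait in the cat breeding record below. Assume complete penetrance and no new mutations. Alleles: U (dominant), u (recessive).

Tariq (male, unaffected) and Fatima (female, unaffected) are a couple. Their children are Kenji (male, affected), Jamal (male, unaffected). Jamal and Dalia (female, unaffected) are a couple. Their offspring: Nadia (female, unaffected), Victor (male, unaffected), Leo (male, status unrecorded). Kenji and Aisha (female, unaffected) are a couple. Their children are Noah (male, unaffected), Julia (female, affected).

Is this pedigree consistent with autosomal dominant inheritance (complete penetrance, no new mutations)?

Under autosomal dominant, Kenji (affected, male) cannot arise from Tariq (unaffected) × Fatima (unaffected).

No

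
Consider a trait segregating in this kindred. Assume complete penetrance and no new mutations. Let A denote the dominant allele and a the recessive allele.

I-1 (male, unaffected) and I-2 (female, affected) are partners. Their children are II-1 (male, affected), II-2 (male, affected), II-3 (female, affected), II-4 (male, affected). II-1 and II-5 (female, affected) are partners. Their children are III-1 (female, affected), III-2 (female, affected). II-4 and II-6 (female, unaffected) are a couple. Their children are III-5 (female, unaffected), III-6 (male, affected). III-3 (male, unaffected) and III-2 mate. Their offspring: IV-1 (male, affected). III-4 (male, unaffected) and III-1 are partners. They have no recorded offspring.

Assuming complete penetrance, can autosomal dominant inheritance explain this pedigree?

A consistent assignment under autosomal dominant exists: I-1 aa, I-2 AA, II-1 Aa, II-2 Aa, II-3 Aa, II-4 Aa, II-5 AA, II-6 aa, III-1 AA, III-2 AA, III-3 aa, III-4 aa, III-5 aa, III-6 Aa, IV-1 Aa.
In this assignment every recorded phenotype matches its genotype and every non-founder's genotype is obtainable from its parents' genotypes, so the pedigree is consistent.

Yes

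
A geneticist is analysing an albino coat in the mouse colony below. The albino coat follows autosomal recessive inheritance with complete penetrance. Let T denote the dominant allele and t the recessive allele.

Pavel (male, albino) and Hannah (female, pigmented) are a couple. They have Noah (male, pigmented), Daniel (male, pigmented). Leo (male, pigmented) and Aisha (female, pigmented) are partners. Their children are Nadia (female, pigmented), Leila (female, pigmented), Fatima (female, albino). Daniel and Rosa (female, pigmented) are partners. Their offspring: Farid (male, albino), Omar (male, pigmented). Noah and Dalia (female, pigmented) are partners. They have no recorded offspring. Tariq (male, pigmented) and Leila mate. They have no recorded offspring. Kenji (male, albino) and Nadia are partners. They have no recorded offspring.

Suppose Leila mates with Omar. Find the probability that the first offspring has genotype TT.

Leo is pigmented so carries T and passed t to Fatima (tt), so Leo is Tt.
Aisha is pigmented so carries T and passed t to Fatima (tt), so Aisha is Tt.
Leila is a pigmented offspring of Leo (Tt) × Aisha (Tt), whose cross gives 1/4 TT : 1/2 Tt : 1/4 tt; conditioning on being pigmented, Leila is TT with probability 1/3, Tt with probability 2/3.
Daniel is pigmented so carries T and received t from Pavel (tt), so Daniel is Tt.
Rosa is pigmented so carries T and passed t to Farid (tt), so Rosa is Tt.
Omar is a pigmented offspring of Daniel (Tt) × Rosa (Tt), whose cross gives 1/4 TT : 1/2 Tt : 1/4 tt; conditioning on being pigmented, Omar is TT with probability 1/3, Tt with probability 2/3.
Summing over parental genotype combinations, P(offspring has genotype TT) = 1/9·1 + 2/9·1/2 + 2/9·1/2 + 4/9·1/4 = 4/9.

4/9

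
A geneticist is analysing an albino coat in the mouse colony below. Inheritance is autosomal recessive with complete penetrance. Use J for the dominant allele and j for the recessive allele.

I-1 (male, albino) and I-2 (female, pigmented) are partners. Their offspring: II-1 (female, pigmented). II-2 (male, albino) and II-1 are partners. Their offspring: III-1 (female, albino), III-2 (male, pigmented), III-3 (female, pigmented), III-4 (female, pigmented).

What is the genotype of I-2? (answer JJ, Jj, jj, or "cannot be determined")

cannot be determined

I-2's phenotype allows JJ or Jj, and no parent or child forces a single allele at both positions; consistent genotype assignments exist with I-2 as JJ or Jj.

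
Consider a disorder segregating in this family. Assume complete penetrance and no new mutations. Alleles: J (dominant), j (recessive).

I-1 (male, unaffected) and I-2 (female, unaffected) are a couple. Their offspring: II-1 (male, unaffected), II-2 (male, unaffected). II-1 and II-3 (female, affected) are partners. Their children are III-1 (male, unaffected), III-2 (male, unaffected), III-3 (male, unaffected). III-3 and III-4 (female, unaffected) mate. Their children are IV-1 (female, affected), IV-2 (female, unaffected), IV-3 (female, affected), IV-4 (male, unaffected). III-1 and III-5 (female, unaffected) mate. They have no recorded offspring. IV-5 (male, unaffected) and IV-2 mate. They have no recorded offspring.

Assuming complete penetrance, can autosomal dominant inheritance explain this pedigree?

No

Under autosomal dominant, IV-1 (affected, female) cannot arise from III-3 (unaffected) × III-4 (unaffected).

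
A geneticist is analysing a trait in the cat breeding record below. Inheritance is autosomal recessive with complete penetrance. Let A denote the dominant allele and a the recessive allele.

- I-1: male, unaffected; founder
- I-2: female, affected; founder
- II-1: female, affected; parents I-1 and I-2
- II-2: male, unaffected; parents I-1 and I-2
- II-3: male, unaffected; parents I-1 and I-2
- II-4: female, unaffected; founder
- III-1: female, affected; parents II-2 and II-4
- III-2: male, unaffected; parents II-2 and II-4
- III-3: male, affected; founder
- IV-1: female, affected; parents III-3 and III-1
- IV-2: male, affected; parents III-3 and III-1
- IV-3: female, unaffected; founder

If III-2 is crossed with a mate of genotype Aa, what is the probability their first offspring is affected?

II-2 is unaffected so carries A and received a from I-2 (aa), so II-2 is Aa.
II-4 is unaffected so carries A and passed a to III-1 (aa), so II-4 is Aa.
III-2 is an unaffected offspring of II-2 (Aa) × II-4 (Aa), whose cross gives 1/4 AA : 1/2 Aa : 1/4 aa; conditioning on being unaffected, III-2 is AA with probability 1/3, Aa with probability 2/3.
Summing over parental genotype combinations, P(offspring is affected) = 2/3·1/4 = 1/6.

1/6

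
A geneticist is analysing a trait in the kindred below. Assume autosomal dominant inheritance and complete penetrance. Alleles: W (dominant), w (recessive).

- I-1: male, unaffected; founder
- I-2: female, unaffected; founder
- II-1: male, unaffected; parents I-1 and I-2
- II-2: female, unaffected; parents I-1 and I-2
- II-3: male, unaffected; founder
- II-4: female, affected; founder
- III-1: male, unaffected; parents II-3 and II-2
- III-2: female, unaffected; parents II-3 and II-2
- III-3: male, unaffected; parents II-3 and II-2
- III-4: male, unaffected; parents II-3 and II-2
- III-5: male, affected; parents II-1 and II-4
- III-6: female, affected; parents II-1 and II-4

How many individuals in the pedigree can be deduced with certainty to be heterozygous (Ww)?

Obligate heterozygotes: III-5 is affected so carries W and received w from II-1 (ww), so III-5 is Ww; III-6 is affected so carries W and received w from II-1 (ww), so III-6 is Ww.
Every other individual is either homozygous by phenotype or has at least one consistent homozygous assignment, so the count is 2.

2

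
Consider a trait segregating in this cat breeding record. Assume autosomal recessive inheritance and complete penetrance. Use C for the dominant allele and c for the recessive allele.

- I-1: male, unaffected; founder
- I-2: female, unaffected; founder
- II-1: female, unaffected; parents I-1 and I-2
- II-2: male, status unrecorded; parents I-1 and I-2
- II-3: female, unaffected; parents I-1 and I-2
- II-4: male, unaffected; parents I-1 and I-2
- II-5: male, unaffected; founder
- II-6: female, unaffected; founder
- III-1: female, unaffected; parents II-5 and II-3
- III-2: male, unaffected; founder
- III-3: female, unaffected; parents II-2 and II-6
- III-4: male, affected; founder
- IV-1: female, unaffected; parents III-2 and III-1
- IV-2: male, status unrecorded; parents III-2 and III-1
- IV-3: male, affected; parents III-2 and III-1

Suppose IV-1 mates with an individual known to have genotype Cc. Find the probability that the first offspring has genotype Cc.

III-2 is unaffected so carries C and passed c to IV-3 (cc), so III-2 is Cc.
III-1 is unaffected so carries C and passed c to IV-3 (cc), so III-1 is Cc.
IV-1 is an unaffected offspring of III-2 (Cc) × III-1 (Cc), whose cross gives 1/4 CC : 1/2 Cc : 1/4 cc; conditioning on being unaffected, IV-1 is CC with probability 1/3, Cc with probability 2/3.
Summing over parental genotype combinations, P(offspring has genotype Cc) = 1/3·1/2 + 2/3·1/2 = 1/2.

1/2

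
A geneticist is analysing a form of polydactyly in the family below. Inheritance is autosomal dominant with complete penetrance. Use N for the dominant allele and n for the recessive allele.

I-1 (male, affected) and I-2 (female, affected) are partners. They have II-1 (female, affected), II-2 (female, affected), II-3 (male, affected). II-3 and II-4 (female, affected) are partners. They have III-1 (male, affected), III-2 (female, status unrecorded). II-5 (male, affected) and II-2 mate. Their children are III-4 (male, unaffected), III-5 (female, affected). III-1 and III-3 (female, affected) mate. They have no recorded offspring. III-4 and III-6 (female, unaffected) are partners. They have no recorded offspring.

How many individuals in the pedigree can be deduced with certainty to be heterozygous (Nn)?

2

Obligate heterozygotes: II-2 is affected so carries N and passed n to III-4 (nn), so II-2 is Nn; II-5 is affected so carries N and passed n to III-4 (nn), so II-5 is Nn.
Every other individual is either homozygous by phenotype or has at least one consistent homozygous assignment, so the count is 2.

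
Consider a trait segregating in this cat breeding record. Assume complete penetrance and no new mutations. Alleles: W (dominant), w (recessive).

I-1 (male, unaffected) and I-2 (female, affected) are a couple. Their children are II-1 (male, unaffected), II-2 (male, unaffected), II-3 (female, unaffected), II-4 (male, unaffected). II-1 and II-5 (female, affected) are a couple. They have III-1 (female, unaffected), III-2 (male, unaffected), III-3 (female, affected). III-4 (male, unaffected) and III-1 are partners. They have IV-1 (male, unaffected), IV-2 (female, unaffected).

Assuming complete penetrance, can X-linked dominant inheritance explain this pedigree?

A consistent assignment under X-linked dominant exists: I-1 X^w Y, I-2 X^W X^w, II-1 X^w Y, II-2 X^w Y, II-3 X^w X^w, II-4 X^w Y, II-5 X^W X^w, III-1 X^w X^w, III-2 X^w Y, III-3 X^W X^w, III-4 X^w Y, IV-1 X^w Y, IV-2 X^w X^w.
In this assignment every recorded phenotype matches its genotype and every non-founder's genotype is obtainable from its parents' genotypes, so the pedigree is consistent.

Yes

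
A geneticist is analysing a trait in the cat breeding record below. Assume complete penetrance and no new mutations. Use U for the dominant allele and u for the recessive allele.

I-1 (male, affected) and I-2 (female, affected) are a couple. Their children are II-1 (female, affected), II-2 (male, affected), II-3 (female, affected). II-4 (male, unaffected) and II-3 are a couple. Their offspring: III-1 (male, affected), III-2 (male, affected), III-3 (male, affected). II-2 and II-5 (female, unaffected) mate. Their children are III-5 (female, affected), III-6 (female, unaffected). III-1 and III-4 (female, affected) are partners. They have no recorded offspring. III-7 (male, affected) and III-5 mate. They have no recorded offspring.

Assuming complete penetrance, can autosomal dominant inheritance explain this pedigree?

Yes

A consistent assignment under autosomal dominant exists: I-1 UU, I-2 Uu, II-1 UU, II-2 Uu, II-3 UU, II-4 uu, II-5 uu, III-1 Uu, III-2 Uu, III-3 Uu, III-4 UU, III-5 Uu, III-6 uu, III-7 UU.
In this assignment every recorded phenotype matches its genotype and every non-founder's genotype is obtainable from its parents' genotypes, so the pedigree is consistent.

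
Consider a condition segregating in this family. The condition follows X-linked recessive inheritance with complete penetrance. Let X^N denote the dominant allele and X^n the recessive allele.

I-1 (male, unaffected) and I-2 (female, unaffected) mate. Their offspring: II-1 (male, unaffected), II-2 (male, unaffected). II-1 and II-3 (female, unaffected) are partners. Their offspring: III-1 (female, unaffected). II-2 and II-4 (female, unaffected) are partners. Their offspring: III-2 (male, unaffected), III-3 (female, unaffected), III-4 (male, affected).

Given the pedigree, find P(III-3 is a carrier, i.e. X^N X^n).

II-2 is unaffected, so II-2 is X^N Y.
II-4 is unaffected so carries N and passed n to III-4 (X^n Y), so II-4 is X^N X^n.
Their cross gives offspring ratios 1/2 X^N X^N : 1/2 X^N X^n. Conditioning on III-3 being unaffected, P(X^N X^n) = 1/2 / 1 = 1/2.

1/2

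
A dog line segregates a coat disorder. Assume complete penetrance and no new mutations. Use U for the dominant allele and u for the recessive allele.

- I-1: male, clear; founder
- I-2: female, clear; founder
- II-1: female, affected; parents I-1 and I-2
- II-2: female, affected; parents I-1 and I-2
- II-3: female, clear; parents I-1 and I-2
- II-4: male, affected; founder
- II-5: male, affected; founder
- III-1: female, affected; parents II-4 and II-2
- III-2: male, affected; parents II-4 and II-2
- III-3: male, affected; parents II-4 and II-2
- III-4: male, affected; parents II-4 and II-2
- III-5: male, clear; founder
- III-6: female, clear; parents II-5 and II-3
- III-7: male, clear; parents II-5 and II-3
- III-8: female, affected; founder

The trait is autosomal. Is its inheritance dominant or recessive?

recessive

I-1 and I-2 are both clear yet have an affected child II-1. Under dominance, an affected child requires at least one affected parent, so the trait cannot be dominant.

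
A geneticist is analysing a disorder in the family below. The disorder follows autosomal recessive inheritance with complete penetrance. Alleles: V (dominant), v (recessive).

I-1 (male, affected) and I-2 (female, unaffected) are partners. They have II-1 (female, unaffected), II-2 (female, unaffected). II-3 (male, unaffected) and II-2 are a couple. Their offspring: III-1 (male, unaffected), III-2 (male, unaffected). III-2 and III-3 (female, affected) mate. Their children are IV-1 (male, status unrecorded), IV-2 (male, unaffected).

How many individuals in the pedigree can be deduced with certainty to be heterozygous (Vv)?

3

Obligate heterozygotes: II-1 is unaffected so carries V and received v from I-1 (vv), so II-1 is Vv; II-2 is unaffected so carries V and received v from I-1 (vv), so II-2 is Vv; IV-2 is unaffected so carries V and received v from III-3 (vv), so IV-2 is Vv.
Every other individual is either homozygous by phenotype or has at least one consistent homozygous assignment, so the count is 3.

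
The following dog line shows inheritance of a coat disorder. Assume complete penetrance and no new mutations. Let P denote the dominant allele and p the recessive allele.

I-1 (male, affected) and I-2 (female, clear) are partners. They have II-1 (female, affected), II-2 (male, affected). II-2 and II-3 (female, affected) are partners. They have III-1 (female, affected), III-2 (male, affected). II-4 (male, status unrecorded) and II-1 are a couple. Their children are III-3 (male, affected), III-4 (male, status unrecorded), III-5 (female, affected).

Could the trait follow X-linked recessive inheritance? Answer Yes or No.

A consistent assignment under X-linked recessive exists: I-1 X^p Y, I-2 X^P X^p, II-1 X^p X^p, II-2 X^p Y, II-3 X^p X^p, II-4 X^p Y, III-1 X^p X^p, III-2 X^p Y, III-3 X^p Y, III-4 X^p Y, III-5 X^p X^p.
In this assignment every recorded phenotype matches its genotype and every non-founder's genotype is obtainable from its parents' genotypes, so the pedigree is consistent.

Yes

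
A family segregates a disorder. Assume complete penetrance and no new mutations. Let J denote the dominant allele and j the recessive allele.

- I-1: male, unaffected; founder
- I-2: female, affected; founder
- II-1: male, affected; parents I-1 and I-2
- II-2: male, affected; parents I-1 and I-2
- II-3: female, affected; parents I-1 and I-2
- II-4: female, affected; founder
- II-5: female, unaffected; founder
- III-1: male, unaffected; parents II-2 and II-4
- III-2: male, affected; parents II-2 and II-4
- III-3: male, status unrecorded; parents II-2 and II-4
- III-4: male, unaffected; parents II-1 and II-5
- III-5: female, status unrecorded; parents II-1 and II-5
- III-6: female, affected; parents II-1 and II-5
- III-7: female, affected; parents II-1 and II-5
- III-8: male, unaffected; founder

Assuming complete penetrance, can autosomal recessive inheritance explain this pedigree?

No

Under autosomal recessive, III-1 (unaffected, male) cannot arise from II-2 (affected) × II-4 (affected).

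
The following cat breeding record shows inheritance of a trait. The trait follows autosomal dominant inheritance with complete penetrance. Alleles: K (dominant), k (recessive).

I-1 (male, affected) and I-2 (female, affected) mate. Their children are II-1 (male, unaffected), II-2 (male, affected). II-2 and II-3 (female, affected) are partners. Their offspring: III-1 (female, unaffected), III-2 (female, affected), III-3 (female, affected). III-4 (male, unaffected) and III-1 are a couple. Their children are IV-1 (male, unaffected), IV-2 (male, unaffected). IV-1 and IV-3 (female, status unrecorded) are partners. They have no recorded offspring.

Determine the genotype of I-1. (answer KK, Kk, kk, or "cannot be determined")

Kk

From phenotype alone, I-1 is KK or Kk.
I-1 is affected so carries K and passed k to II-1 (kk), so I-1 is Kk.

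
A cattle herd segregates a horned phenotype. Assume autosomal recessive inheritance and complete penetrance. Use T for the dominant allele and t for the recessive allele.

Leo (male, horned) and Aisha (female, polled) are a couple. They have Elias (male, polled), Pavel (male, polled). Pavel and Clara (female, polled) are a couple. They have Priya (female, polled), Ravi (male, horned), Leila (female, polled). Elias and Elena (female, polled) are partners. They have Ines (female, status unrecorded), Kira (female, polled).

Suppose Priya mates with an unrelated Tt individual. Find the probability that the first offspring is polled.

5/6

Pavel is polled so carries T and received t from Leo (tt), so Pavel is Tt.
Clara is polled so carries T and passed t to Ravi (tt), so Clara is Tt.
Priya is a polled offspring of Pavel (Tt) × Clara (Tt), whose cross gives 1/4 TT : 1/2 Tt : 1/4 tt; conditioning on being polled, Priya is TT with probability 1/3, Tt with probability 2/3.
Summing over parental genotype combinations, P(offspring is polled) = 1/3·1 + 2/3·3/4 = 5/6.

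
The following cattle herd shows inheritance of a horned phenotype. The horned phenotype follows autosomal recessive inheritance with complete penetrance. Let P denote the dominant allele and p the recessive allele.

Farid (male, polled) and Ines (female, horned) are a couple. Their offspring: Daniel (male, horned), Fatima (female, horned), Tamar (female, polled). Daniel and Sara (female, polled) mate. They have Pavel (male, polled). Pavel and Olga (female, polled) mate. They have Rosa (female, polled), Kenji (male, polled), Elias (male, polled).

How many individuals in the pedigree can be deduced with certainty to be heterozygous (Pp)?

3

Obligate heterozygotes: Farid is polled so carries P and passed p to Daniel (pp), so Farid is Pp; Tamar is polled so carries P and received p from Ines (pp), so Tamar is Pp; Pavel is polled so carries P and received p from Daniel (pp), so Pavel is Pp.
Every other individual is either homozygous by phenotype or has at least one consistent homozygous assignment, so the count is 3.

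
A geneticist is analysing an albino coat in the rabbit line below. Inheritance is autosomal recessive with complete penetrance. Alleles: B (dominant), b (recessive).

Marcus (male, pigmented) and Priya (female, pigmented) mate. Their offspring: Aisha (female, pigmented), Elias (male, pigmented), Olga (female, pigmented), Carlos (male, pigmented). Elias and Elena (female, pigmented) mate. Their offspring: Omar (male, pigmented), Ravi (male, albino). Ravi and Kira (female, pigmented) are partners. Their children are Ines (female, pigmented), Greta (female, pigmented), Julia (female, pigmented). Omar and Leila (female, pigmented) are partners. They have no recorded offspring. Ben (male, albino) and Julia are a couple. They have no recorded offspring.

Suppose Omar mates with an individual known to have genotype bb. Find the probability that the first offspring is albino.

Elias is pigmented so carries B and passed b to Ravi (bb), so Elias is Bb.
Elena is pigmented so carries B and passed b to Ravi (bb), so Elena is Bb.
Omar is a pigmented offspring of Elias (Bb) × Elena (Bb), whose cross gives 1/4 BB : 1/2 Bb : 1/4 bb; conditioning on being pigmented, Omar is BB with probability 1/3, Bb with probability 2/3.
Summing over parental genotype combinations, P(offspring is albino) = 2/3·1/2 = 1/3.

1/3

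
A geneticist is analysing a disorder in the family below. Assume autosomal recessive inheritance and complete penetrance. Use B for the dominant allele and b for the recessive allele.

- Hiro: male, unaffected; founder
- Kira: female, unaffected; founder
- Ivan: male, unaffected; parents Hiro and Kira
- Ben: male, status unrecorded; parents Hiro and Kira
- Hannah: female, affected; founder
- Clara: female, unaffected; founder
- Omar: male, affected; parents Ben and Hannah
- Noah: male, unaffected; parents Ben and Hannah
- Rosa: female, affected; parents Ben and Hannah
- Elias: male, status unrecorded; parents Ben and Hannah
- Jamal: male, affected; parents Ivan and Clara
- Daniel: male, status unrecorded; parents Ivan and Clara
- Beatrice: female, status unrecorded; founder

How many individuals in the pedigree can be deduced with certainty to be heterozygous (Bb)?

Obligate heterozygotes: Ivan is unaffected so carries B and passed b to Jamal (bb), so Ivan is Bb; Ben passed B to Noah (Bb, whose b came from Hannah) and passed b to Omar (bb), so Ben is Bb; Clara is unaffected so carries B and passed b to Jamal (bb), so Clara is Bb; Noah is unaffected so carries B and received b from Hannah (bb), so Noah is Bb.
Every other individual is either homozygous by phenotype or has at least one consistent homozygous assignment, so the count is 4.

4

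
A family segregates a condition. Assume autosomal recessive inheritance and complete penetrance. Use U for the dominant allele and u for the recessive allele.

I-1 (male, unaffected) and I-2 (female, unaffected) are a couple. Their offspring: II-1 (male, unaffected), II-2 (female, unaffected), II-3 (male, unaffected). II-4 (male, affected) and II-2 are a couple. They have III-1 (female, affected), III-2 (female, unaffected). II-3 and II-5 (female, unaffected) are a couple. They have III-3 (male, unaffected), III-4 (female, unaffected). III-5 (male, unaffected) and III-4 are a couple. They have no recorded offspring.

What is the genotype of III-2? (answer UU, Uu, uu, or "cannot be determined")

From phenotype alone, III-2 is UU or Uu.
III-2 is unaffected so carries U and received u from II-4 (uu), so III-2 is Uu.

Uu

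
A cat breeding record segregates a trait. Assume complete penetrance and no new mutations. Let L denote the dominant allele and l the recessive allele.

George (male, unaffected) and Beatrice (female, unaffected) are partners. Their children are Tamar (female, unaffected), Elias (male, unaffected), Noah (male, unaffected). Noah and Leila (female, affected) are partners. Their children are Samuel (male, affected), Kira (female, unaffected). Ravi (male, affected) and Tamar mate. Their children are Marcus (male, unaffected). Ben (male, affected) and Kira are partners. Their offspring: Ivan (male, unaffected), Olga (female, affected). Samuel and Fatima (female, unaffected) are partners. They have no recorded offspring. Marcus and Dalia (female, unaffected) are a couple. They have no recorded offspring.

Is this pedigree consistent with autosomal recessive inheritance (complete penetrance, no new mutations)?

Yes

A consistent assignment under autosomal recessive exists: George LL, Beatrice Ll, Tamar LL, Elias LL, Noah Ll, Leila ll, Ravi ll, Samuel ll, Kira Ll, Ben ll, Fatima LL, Marcus Ll, Dalia LL, Ivan Ll, Olga ll.
In this assignment every recorded phenotype matches its genotype and every non-founder's genotype is obtainable from its parents' genotypes, so the pedigree is consistent.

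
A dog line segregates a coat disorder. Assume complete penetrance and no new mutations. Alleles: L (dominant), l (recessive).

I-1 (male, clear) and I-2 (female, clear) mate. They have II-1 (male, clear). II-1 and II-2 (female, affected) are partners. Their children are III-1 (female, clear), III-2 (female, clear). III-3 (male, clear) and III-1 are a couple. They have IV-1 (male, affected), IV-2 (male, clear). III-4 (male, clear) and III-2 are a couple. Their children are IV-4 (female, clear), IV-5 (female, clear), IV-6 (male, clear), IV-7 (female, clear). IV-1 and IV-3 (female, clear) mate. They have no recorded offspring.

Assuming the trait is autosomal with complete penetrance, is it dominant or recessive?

recessive

III-3 and III-1 are both clear yet have an affected child IV-1. Under dominance, an affected child requires at least one affected parent, so the trait cannot be dominant.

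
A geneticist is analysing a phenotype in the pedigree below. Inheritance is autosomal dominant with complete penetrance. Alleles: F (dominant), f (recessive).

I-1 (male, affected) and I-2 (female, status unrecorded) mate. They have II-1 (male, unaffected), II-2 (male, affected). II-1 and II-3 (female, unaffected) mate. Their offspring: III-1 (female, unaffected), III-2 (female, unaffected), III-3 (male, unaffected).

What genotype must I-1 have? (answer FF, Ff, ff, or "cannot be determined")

From phenotype alone, I-1 is FF or Ff.
I-1 is affected so carries F and passed f to II-1 (ff), so I-1 is Ff.

Ff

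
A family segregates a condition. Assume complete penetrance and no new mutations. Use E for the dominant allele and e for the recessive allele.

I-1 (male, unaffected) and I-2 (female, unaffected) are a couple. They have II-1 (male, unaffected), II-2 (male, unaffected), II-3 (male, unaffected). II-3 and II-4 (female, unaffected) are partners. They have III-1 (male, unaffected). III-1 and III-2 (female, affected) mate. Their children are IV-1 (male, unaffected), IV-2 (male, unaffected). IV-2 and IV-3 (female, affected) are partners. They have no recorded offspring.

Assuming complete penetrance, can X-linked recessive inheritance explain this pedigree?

No

Under X-linked recessive, IV-1 (unaffected, male) cannot arise from III-1 (unaffected) × III-2 (affected).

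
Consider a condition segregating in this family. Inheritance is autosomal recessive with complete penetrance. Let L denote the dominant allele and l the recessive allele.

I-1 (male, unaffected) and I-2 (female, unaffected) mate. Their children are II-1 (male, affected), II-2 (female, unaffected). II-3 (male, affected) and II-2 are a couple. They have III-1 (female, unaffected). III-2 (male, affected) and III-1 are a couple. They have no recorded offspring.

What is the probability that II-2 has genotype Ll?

I-1 is unaffected so carries L and passed l to II-1 (ll), so I-1 is Ll.
I-2 is unaffected so carries L and passed l to II-1 (ll), so I-2 is Ll.
Their cross gives offspring ratios 1/4 LL : 1/2 Ll : 1/4 ll. Conditioning on II-2 being unaffected, P(Ll) = 1/2 / 3/4 = 2/3 before taking II-2's own offspring into account.
II-3 is affected, so II-3 is ll.
Now use II-2's offspring. Probability of each recorded status — unaffected daughter III-1: 1/2 if II-2 is Ll, 1 if LL.
Bayes: P(Ll) = 2/3·1/2 / (2/3·1/2 + 1/3·1) = 1/2.

1/2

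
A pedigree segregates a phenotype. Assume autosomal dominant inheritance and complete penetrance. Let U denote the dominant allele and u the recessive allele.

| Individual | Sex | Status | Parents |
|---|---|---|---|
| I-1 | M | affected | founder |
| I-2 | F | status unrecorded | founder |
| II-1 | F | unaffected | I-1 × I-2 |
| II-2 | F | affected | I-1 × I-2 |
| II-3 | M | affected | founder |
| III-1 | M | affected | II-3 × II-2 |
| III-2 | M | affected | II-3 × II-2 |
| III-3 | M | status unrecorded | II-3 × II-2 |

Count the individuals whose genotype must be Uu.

Obligate heterozygotes: I-1 is affected so carries U and passed u to II-1 (uu), so I-1 is Uu.
Every other individual is either homozygous by phenotype or has at least one consistent homozygous assignment, so the count is 1.

1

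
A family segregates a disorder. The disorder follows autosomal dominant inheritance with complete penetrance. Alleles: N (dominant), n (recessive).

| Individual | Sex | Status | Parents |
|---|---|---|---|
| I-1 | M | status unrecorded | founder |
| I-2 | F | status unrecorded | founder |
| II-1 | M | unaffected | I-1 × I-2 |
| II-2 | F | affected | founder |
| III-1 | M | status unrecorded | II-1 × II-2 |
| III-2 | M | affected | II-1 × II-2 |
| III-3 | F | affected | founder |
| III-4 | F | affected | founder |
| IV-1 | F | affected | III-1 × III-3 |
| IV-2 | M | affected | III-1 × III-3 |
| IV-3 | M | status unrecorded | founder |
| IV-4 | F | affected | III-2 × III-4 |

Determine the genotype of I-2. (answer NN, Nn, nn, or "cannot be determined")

I-2's phenotype is unrecorded, and no parent or child forces a single allele at both positions; consistent genotype assignments exist with I-2 as Nn or nn.

cannot be determined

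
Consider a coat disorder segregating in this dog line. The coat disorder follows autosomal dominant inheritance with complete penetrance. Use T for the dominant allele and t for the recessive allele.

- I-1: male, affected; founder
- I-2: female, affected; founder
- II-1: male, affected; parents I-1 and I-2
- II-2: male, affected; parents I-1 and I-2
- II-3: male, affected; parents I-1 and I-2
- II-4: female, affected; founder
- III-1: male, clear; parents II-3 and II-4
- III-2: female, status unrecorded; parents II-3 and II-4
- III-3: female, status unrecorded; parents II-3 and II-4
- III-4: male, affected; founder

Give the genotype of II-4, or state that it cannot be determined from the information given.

From phenotype alone, II-4 is TT or Tt.
II-4 is affected so carries T and passed t to III-1 (tt), so II-4 is Tt.

Tt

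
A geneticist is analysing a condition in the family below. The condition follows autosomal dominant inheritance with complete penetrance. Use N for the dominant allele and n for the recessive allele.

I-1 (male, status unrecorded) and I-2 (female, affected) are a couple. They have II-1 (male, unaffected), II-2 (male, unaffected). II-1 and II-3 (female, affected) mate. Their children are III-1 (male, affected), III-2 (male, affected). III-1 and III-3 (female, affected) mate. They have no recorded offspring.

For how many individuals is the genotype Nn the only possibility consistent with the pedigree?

3

Obligate heterozygotes: I-2 is affected so carries N and passed n to II-1 (nn), so I-2 is Nn; III-1 is affected so carries N and received n from II-1 (nn), so III-1 is Nn; III-2 is affected so carries N and received n from II-1 (nn), so III-2 is Nn.
Every other individual is either homozygous by phenotype or has at least one consistent homozygous assignment, so the count is 3.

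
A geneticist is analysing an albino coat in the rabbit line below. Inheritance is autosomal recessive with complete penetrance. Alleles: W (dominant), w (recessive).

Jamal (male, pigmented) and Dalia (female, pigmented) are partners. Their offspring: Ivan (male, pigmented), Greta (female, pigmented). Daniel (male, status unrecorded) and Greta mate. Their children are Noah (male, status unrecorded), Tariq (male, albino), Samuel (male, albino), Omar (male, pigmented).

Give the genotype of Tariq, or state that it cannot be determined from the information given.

ww

Tariq is albino, so Tariq is ww.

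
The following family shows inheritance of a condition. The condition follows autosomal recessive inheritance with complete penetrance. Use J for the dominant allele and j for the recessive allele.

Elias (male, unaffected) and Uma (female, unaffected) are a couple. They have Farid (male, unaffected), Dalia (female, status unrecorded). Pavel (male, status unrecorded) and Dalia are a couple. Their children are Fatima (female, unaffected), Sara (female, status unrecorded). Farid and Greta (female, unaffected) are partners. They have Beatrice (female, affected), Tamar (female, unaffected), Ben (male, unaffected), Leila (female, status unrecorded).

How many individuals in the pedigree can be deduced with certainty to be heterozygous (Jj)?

Obligate heterozygotes: Farid is unaffected so carries J and passed j to Beatrice (jj), so Farid is Jj; Greta is unaffected so carries J and passed j to Beatrice (jj), so Greta is Jj.
Every other individual is either homozygous by phenotype or has at least one consistent homozygous assignment, so the count is 2.

2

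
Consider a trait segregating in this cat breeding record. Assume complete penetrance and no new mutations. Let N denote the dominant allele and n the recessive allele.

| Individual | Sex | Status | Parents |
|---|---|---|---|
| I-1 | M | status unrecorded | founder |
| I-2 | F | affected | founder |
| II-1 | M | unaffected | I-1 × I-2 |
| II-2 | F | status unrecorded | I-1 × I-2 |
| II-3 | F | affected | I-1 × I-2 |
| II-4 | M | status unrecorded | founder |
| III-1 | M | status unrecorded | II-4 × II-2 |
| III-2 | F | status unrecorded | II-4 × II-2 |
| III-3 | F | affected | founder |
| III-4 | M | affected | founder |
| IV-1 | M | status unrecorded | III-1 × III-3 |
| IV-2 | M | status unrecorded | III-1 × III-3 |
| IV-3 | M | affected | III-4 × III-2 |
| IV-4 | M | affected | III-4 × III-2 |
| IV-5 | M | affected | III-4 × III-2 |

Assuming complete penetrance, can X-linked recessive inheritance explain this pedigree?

No

Under X-linked recessive, II-1 (unaffected, male) cannot arise from I-1 (unrecorded) × I-2 (affected).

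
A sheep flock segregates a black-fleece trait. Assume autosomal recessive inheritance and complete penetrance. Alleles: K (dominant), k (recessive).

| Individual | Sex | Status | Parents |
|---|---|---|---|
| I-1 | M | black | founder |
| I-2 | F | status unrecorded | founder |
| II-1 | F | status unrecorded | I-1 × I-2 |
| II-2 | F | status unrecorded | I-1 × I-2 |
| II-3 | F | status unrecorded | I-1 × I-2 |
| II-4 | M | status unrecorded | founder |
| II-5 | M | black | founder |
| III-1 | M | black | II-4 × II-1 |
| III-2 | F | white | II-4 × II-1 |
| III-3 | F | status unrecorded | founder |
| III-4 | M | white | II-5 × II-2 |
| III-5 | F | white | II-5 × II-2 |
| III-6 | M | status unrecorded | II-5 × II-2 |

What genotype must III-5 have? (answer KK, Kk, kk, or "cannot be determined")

Kk

From phenotype alone, III-5 is KK or Kk.
III-5 is white so carries K and received k from II-5 (kk), so III-5 is Kk.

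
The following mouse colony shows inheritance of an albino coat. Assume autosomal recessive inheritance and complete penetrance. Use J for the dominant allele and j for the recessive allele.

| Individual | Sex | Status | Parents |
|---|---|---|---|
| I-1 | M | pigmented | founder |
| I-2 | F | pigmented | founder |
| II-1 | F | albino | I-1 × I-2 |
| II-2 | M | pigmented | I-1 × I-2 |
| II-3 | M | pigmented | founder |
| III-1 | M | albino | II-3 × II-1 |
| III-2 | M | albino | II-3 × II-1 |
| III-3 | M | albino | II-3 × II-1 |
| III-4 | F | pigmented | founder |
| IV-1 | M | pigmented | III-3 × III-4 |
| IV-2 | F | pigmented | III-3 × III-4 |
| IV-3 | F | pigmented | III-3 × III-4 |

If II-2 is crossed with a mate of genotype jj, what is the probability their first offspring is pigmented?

2/3

I-1 is pigmented so carries J and passed j to II-1 (jj), so I-1 is Jj.
I-2 is pigmented so carries J and passed j to II-1 (jj), so I-2 is Jj.
II-2 is a pigmented offspring of I-1 (Jj) × I-2 (Jj), whose cross gives 1/4 JJ : 1/2 Jj : 1/4 jj; conditioning on being pigmented, II-2 is JJ with probability 1/3, Jj with probability 2/3.
Summing over parental genotype combinations, P(offspring is pigmented) = 1/3·1 + 2/3·1/2 = 2/3.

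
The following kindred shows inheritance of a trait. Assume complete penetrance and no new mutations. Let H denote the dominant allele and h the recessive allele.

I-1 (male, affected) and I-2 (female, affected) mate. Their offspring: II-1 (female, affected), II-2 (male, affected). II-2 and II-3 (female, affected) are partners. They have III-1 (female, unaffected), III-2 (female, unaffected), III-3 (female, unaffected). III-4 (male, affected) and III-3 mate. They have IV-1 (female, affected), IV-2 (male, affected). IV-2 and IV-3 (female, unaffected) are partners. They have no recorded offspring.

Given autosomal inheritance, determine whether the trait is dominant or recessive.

II-2 and II-3 are both affected yet have an unaffected child III-1. Under a recessive model two affected parents are homozygous and every child would be affected, so the trait cannot be recessive.

dominant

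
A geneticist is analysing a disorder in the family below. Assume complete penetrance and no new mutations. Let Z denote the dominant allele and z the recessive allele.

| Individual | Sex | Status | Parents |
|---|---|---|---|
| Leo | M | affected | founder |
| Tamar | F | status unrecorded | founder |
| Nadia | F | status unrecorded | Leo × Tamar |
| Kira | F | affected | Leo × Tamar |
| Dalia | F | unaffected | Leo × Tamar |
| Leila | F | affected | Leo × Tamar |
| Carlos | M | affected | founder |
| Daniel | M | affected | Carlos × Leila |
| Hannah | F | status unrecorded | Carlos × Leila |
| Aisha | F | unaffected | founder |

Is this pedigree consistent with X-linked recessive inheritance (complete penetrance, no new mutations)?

A consistent assignment under X-linked recessive exists: Leo X^z Y, Tamar X^Z X^z, Nadia X^Z X^z, Kira X^z X^z, Dalia X^Z X^z, Leila X^z X^z, Carlos X^z Y, Daniel X^z Y, Hannah X^z X^z, Aisha X^Z X^Z.
In this assignment every recorded phenotype matches its genotype and every non-founder's genotype is obtainable from its parents' genotypes, so the pedigree is consistent.

Yes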